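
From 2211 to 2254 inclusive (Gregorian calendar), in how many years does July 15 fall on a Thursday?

7

Track July 15's weekday year by year (advancing +1, or +2 across a Feb 29):
  2211: Mon  2212: Wed (+2)  2213: Thu (+1) ✓  2214: Fri (+1)  2215: Sat (+1)
  2216: Mon (+2)  2217: Tue (+1)  2218: Wed (+1)  2219: Thu (+1) ✓  2220: Sat (+2)
  2221: Sun (+1)  2222: Mon (+1)  2223: Tue (+1)  2224: Thu (+2) ✓  … (16 more years) …
  2241: Thu (+1) ✓  2242: Fri (+1)  2243: Sat (+1)  2244: Mon (+2)  2245: Tue (+1)
  2246: Wed (+1)  2247: Thu (+1) ✓  2248: Sat (+2)  2249: Sun (+1)  2250: Mon (+1)
  2251: Tue (+1)  2252: Thu (+2) ✓  2253: Fri (+1)  2254: Sat (+1)
Thursday years: 2213, 2219, 2224, 2230, 2241, 2247, 2252 — 7 in total.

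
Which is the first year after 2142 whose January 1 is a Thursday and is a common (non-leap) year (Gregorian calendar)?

2150

Jan 1 advances by 2 weekdays after a leap year and by 1 after a common year.
2142: Jan 1 is Monday.
2143: Tuesday
2144: Wednesday (leap)
2145: Friday
2146: Saturday
2147: Sunday
2148: Monday (leap)
2149: Wednesday
2150: Thursday
2150 begins on a Thursday and is a common year.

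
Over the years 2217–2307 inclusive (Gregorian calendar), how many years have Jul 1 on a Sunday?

14

Track Jul 1's weekday year by year (advancing +1, or +2 across a Feb 29):
  2217: Tue  2218: Wed (+1)  2219: Thu (+1)  2220: Sat (+2)  2221: Sun (+1) ✓
  2222: Mon (+1)  2223: Tue (+1)  2224: Thu (+2)  2225: Fri (+1)  2226: Sat (+1)
  2227: Sun (+1) ✓  2228: Tue (+2)  2229: Wed (+1)  2230: Thu (+1)  … (63 more years) …
  2294: Sun (+1) ✓  2295: Mon (+1)  2296: Wed (+2)  2297: Thu (+1)  2298: Fri (+1)
  2299: Sat (+1)  2300: Sun (+1) ✓  2301: Mon (+1)  2302: Tue (+1)  2303: Wed (+1)
  2304: Fri (+2)  2305: Sat (+1)  2306: Sun (+1) ✓  2307: Mon (+1)
Sunday years: 2221, 2227, 2232, 2238, 2249, 2255, 2260, 2266, 2277, 2283, 2288, 2294, 2300, 2306 — 14 in total.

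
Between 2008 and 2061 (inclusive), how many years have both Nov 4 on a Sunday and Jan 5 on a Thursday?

2

Check each year's weekday for Nov 4 and Jan 5:
  2008: Tue/Sat  2009: Wed/Mon  2010: Thu/Tue  2011: Fri/Wed  2012: Sun/Thu ✓  2013: Mon/Sat  2014: Tue/Sun  2015: Wed/Mon  2016: Fri/Tue  2017: Sat/Thu  2018: Sun/Fri  2019: Mon/Sat  2020: Wed/Sun  2021: Thu/Tue  …(26 more)…  2048: Wed/Sun  2049: Thu/Tue  2050: Fri/Wed  2051: Sat/Thu  2052: Mon/Fri  2053: Tue/Sun  2054: Wed/Mon  2055: Thu/Tue  2056: Sat/Wed  2057: Sun/Fri  2058: Mon/Sat  2059: Tue/Sun  2060: Thu/Mon  2061: Fri/Wed
Both conditions hold in: 2012, 2040 — 2.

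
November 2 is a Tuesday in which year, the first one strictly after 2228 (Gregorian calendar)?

2230

From one year to the next, a fixed date's weekday advances by 1, or by 2 when a Feb 29 lies between the two dates.
2228: November 2 is Sunday.
2229: Monday (+1)
2230: Tuesday (+1)
November 2 falls on a Tuesday in 2230.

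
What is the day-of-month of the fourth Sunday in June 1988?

26

June 1, 1988 is a Wednesday, so the first Sunday is the 5th.
The fourth Sunday is 5 + 21 = 26.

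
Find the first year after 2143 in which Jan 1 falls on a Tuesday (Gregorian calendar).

Jan 1 advances by 2 weekdays after a leap year and by 1 after a common year.
2143: Jan 1 is Tuesday.
2144: Wednesday (leap)
2145: Friday
2146: Saturday
2147: Sunday
2148: Monday (leap)
2149: Wednesday
2150: Thursday
2151: Friday
2152: Saturday (leap)
2153: Monday
2154: Tuesday
2154 begins on a Tuesday

2154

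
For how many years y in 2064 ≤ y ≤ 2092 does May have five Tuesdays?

May has 31 days; it has five Tuesdays when Tuesday falls among the first (month-length − 28) days — i.e. when May 1 is one of Tuesday/Monday/Sunday.
May 1 by year: 2064:Thu 2065:Fri 2066:Sat 2067:Sun✓ 2068:Tue✓ 2069:Wed 2070:Thu 2071:Fri 2072:Sun✓ 2073:Mon✓ 2074:Tue✓ 2075:Wed 2076:Fri 2077:Sat 2078:Sun✓ 2079:Mon✓ 2080:Wed 2081:Thu 2082:Fri 2083:Sat 2084:Mon✓ 2085:Tue✓ 2086:Wed 2087:Thu 2088:Sat 2089:Sun✓ 2090:Mon✓ 2091:Tue✓ 2092:Thu
Years with five Tuesdays: 2067, 2068, 2072, 2073, 2074, 2078, 2079, 2084, 2085, 2089, 2090, 2091 → 12.

12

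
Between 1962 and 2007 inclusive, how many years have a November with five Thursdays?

November has 30 days; it has five Thursdays when Thursday falls among the first (month-length − 28) days — i.e. when November 1 is one of Thursday/Wednesday.
November 1 by year: 1962:Thu✓ 1963:Fri 1964:Sun 1965:Mon 1966:Tue 1967:Wed✓ 1968:Fri 1969:Sat 1970:Sun 1971:Mon 1972:Wed✓ 1973:Thu✓ 1974:Fri 1975:Sat 1976:Mon …(16 more)… 1993:Mon 1994:Tue 1995:Wed✓ 1996:Fri 1997:Sat 1998:Sun 1999:Mon 2000:Wed✓ 2001:Thu✓ 2002:Fri 2003:Sat 2004:Mon 2005:Tue 2006:Wed✓ 2007:Thu✓
Years with five Thursdays: 1962, 1967, 1972, 1973, 1978, 1979, 1984, 1989, 1990, 1995, 2000, 2001, 2006, 2007 → 14.

14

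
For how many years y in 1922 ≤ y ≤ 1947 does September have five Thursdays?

September has 30 days; it has five Thursdays when Thursday falls among the first (month-length − 28) days — i.e. when September 1 is one of Thursday/Wednesday.
September 1 by year: 1922:Fri 1923:Sat 1924:Mon 1925:Tue 1926:Wed✓ 1927:Thu✓ 1928:Sat 1929:Sun 1930:Mon 1931:Tue 1932:Thu✓ 1933:Fri 1934:Sat 1935:Sun 1936:Tue 1937:Wed✓ 1938:Thu✓ 1939:Fri 1940:Sun 1941:Mon 1942:Tue 1943:Wed✓ 1944:Fri 1945:Sat 1946:Sun 1947:Mon
Years with five Thursdays: 1926, 1927, 1932, 1937, 1938, 1943 → 6.

6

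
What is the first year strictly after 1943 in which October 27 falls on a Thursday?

1949

From one year to the next, a fixed date's weekday advances by 1, or by 2 when a Feb 29 lies between the two dates.
1943: October 27 is Wednesday.
1944: Friday (+2)
1945: Saturday (+1)
1946: Sunday (+1)
1947: Monday (+1)
1948: Wednesday (+2)
1949: Thursday (+1)
October 27 falls on a Thursday in 1949.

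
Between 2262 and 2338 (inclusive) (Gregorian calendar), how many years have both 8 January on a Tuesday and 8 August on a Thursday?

9

Check each year's weekday for 8 January and 8 August:
  2262: Wed/Fri  2263: Thu/Sat  2264: Fri/Mon  2265: Sun/Tue  2266: Mon/Wed  2267: Tue/Thu ✓  2268: Wed/Sat  2269: Fri/Sun  2270: Sat/Mon  2271: Sun/Tue  2272: Mon/Thu  2273: Wed/Fri  2274: Thu/Sat  2275: Fri/Sun  …(49 more)…  2325: Thu/Sat  2326: Fri/Sun  2327: Sat/Mon  2328: Sun/Wed  2329: Tue/Thu ✓  2330: Wed/Fri  2331: Thu/Sat  2332: Fri/Mon  2333: Sun/Tue  2334: Mon/Wed  2335: Tue/Thu ✓  2336: Wed/Sat  2337: Fri/Sun  2338: Sat/Mon
Both conditions hold in: 2267, 2278, 2289, 2295, 2301, 2307, 2318, 2329, 2335 — 9.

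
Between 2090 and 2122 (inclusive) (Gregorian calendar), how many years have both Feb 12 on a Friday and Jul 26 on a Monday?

4

Check each year's weekday for Feb 12 and Jul 26:
  2090: Sun/Wed  2091: Mon/Thu  2092: Tue/Sat  2093: Thu/Sun  2094: Fri/Mon ✓  2095: Sat/Tue  2096: Sun/Thu  2097: Tue/Fri  2098: Wed/Sat  2099: Thu/Sun  2100: Fri/Mon ✓  2101: Sat/Tue  2102: Sun/Wed  2103: Mon/Thu  …(5 more)…  2109: Tue/Fri  2110: Wed/Sat  2111: Thu/Sun  2112: Fri/Tue  2113: Sun/Wed  2114: Mon/Thu  2115: Tue/Fri  2116: Wed/Sun  2117: Fri/Mon ✓  2118: Sat/Tue  2119: Sun/Wed  2120: Mon/Fri  2121: Wed/Sat  2122: Thu/Sun
Both conditions hold in: 2094, 2100, 2106, 2117 — 4.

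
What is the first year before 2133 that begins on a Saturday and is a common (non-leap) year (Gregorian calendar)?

Jan 1 advances by 2 weekdays after a leap year and by 1 after a common year.
2133: Jan 1 is Thursday.
2132: Tuesday (leap)
2131: Monday
2130: Sunday
2129: Saturday
2129 begins on a Saturday and is a common year.

2129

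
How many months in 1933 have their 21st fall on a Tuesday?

Check the 21st of each month of 1933: Jan 21: Sat, Feb 21: Tue, Mar 21: Tue, Apr 21: Fri, May 21: Sun, Jun 21: Wed, Jul 21: Fri, Aug 21: Mon, Sep 21: Thu, Oct 21: Sat, Nov 21: Tue, Dec 21: Thu.
Tuesday occurs in February, March, November — 3 months.

3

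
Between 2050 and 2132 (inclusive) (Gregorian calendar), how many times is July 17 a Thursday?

Track July 17's weekday year by year (advancing +1, or +2 across a Feb 29):
  2050: Sun  2051: Mon (+1)  2052: Wed (+2)  2053: Thu (+1) ✓  2054: Fri (+1)
  2055: Sat (+1)  2056: Mon (+2)  2057: Tue (+1)  2058: Wed (+1)  2059: Thu (+1) ✓
  2060: Sat (+2)  2061: Sun (+1)  2062: Mon (+1)  2063: Tue (+1)  … (55 more years) …
  2119: Mon (+1)  2120: Wed (+2)  2121: Thu (+1) ✓  2122: Fri (+1)  2123: Sat (+1)
  2124: Mon (+2)  2125: Tue (+1)  2126: Wed (+1)  2127: Thu (+1) ✓  2128: Sat (+2)
  2129: Sun (+1)  2130: Mon (+1)  2131: Tue (+1)  2132: Thu (+2) ✓
Thursday years: 2053, 2059, 2064, 2070, 2081, 2087, 2092, 2098, 2104, 2110, 2121, 2127, 2132 — 13 in total.

13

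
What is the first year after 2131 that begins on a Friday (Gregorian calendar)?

2134

Jan 1 advances by 2 weekdays after a leap year and by 1 after a common year.
2131: Jan 1 is Monday.
2132: Tuesday (leap)
2133: Thursday
2134: Friday
2134 begins on a Friday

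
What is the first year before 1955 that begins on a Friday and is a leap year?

1932

Jan 1 advances by 2 weekdays after a leap year and by 1 after a common year.
1955: Jan 1 is Saturday.
1954: Friday
1953: Thursday
1952: Tuesday (leap)
1951: Monday
1950: Sunday
1949: Saturday
1948: Thursday (leap)
1947: Wednesday
1946: Tuesday
1945: Monday
1944: Saturday (leap)
1943: Friday
1942: Thursday
1941: Wednesday
1940: Monday (leap)
1939: Sunday
1938: Saturday
1937: Friday
1936: Wednesday (leap)
1935: Tuesday
1934: Monday
1933: Sunday
1932: Friday (leap)
1932 begins on a Friday and is a leap year.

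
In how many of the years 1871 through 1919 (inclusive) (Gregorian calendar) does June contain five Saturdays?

June has 30 days; it has five Saturdays when Saturday falls among the first (month-length − 28) days — i.e. when June 1 is one of Saturday/Friday.
June 1 by year: 1871:Thu 1872:Sat✓ 1873:Sun 1874:Mon 1875:Tue 1876:Thu 1877:Fri✓ 1878:Sat✓ 1879:Sun 1880:Tue 1881:Wed 1882:Thu 1883:Fri✓ 1884:Sun 1885:Mon …(19 more)… 1905:Thu 1906:Fri✓ 1907:Sat✓ 1908:Mon 1909:Tue 1910:Wed 1911:Thu 1912:Sat✓ 1913:Sun 1914:Mon 1915:Tue 1916:Thu 1917:Fri✓ 1918:Sat✓ 1919:Sun
Years with five Saturdays: 1872, 1877, 1878, 1883, 1888, 1889, 1894, 1895, 1900, 1901, 1906, 1907, 1912, 1917, 1918 → 15.

15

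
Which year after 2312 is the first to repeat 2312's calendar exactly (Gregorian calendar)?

2340

Two years share a calendar iff Jan 1 falls on the same weekday and both are leap or both are common. 2312: Jan 1 is Monday, leap year.
2313: Jan 1 Wednesday, common
2314: Jan 1 Thursday, common
2315: Jan 1 Friday, common
2316: Jan 1 Saturday, leap
2317: Jan 1 Monday, common
2318: Jan 1 Tuesday, common
2319: Jan 1 Wednesday, common
2320: Jan 1 Thursday, leap
2321: Jan 1 Saturday, common
2322: Jan 1 Sunday, common
2323: Jan 1 Monday, common
2324: Jan 1 Tuesday, leap
2325: Jan 1 Thursday, common
2326: Jan 1 Friday, common
2327: Jan 1 Saturday, common
2328: Jan 1 Sunday, leap
2329: Jan 1 Tuesday, common
2330: Jan 1 Wednesday, common
2331: Jan 1 Thursday, common
2332: Jan 1 Friday, leap
2333: Jan 1 Sunday, common
2334: Jan 1 Monday, common
2335: Jan 1 Tuesday, common
2336: Jan 1 Wednesday, leap
2337: Jan 1 Friday, common
2338: Jan 1 Saturday, common
2339: Jan 1 Sunday, common
2340: Jan 1 Monday, leap
2340 matches on both conditions.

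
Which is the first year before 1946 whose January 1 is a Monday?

Jan 1 advances by 2 weekdays after a leap year and by 1 after a common year.
1946: Jan 1 is Tuesday.
1945: Monday
1945 begins on a Monday

1945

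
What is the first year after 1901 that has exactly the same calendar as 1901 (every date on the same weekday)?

Two years share a calendar iff Jan 1 falls on the same weekday and both are leap or both are common. 1901: Jan 1 is Tuesday, common year.
1902: Jan 1 Wednesday, common
1903: Jan 1 Thursday, common
1904: Jan 1 Friday, leap
1905: Jan 1 Sunday, common
1906: Jan 1 Monday, common
1907: Jan 1 Tuesday, common
1907 matches on both conditions.

1907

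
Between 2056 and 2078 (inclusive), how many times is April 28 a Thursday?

4

Track April 28's weekday year by year (advancing +1, or +2 across a Feb 29):
  2056: Fri  2057: Sat (+1)  2058: Sun (+1)  2059: Mon (+1)  2060: Wed (+2)
  2061: Thu (+1) ✓  2062: Fri (+1)  2063: Sat (+1)  2064: Mon (+2)  2065: Tue (+1)
  2066: Wed (+1)  2067: Thu (+1) ✓  2068: Sat (+2)  2069: Sun (+1)  2070: Mon (+1)
  2071: Tue (+1)  2072: Thu (+2) ✓  2073: Fri (+1)  2074: Sat (+1)  2075: Sun (+1)
  2076: Tue (+2)  2077: Wed (+1)  2078: Thu (+1) ✓
Thursday years: 2061, 2067, 2072, 2078 — 4 in total.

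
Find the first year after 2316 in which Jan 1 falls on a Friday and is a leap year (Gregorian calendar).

Jan 1 advances by 2 weekdays after a leap year and by 1 after a common year.
2316: Jan 1 is Saturday (leap).
2317: Monday
2318: Tuesday
2319: Wednesday
2320: Thursday (leap)
2321: Saturday
2322: Sunday
2323: Monday
2324: Tuesday (leap)
2325: Thursday
2326: Friday
2327: Saturday
2328: Sunday (leap)
2329: Tuesday
2330: Wednesday
2331: Thursday
2332: Friday (leap)
2332 begins on a Friday and is a leap year.

2332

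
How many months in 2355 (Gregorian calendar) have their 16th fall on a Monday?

1

Check the 16th of each month of 2355: Jan 16: Sun, Feb 16: Wed, Mar 16: Wed, Apr 16: Sat, May 16: Mon, Jun 16: Thu, Jul 16: Sat, Aug 16: Tue, Sep 16: Fri, Oct 16: Sun, Nov 16: Wed, Dec 16: Fri.
Monday occurs in May — 1 month.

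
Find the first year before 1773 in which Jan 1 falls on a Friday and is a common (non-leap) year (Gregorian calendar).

Jan 1 advances by 2 weekdays after a leap year and by 1 after a common year.
1773: Jan 1 is Friday.
1772: Wednesday (leap)
1771: Tuesday
1770: Monday
1769: Sunday
1768: Friday (leap)
1767: Thursday
1766: Wednesday
1765: Tuesday
1764: Sunday (leap)
1763: Saturday
1762: Friday
1762 begins on a Friday and is a common year.

1762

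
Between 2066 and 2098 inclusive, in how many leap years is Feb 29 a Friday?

Leap years in 2066–2098: 8 of them.
Feb 29 weekday advances by 5 (mod 7) from one leap year to the next four years later (or differs when a century non-leap intervenes).
Leap-day weekdays: 2068:Wed 2072:Mon 2076:Sat 2080:Thu 2084:Tue 2088:Sun 2092:Fri✓ 2096:Wed
Friday: 2092 → 1.

1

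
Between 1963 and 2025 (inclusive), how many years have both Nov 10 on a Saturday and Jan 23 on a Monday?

Check each year's weekday for Nov 10 and Jan 23:
  1963: Sun/Wed  1964: Tue/Thu  1965: Wed/Sat  1966: Thu/Sun  1967: Fri/Mon  1968: Sun/Tue  1969: Mon/Thu  1970: Tue/Fri  1971: Wed/Sat  1972: Fri/Sun  1973: Sat/Tue  1974: Sun/Wed  1975: Mon/Thu  1976: Wed/Fri  …(35 more)…  2012: Sat/Mon ✓  2013: Sun/Wed  2014: Mon/Thu  2015: Tue/Fri  2016: Thu/Sat  2017: Fri/Mon  2018: Sat/Tue  2019: Sun/Wed  2020: Tue/Thu  2021: Wed/Sat  2022: Thu/Sun  2023: Fri/Mon  2024: Sun/Tue  2025: Mon/Thu
Both conditions hold in: 1984, 2012 — 2.

2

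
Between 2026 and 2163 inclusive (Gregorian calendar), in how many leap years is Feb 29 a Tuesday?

5

Leap years in 2026–2163: 33 of them.
Feb 29 weekday advances by 5 (mod 7) from one leap year to the next four years later (or differs when a century non-leap intervenes).
Leap-day weekdays: 2028:Tue✓ 2032:Sun 2036:Fri 2040:Wed 2044:Mon 2048:Sat 2052:Thu 2056:Tue✓ 2060:Sun 2064:Fri 2068:Wed 2072:Mon 2076:Sat …(7 more)… 2112:Mon 2116:Sat 2120:Thu 2124:Tue✓ 2128:Sun 2132:Fri 2136:Wed 2140:Mon 2144:Sat 2148:Thu 2152:Tue✓ 2156:Sun 2160:Fri
Tuesday: 2028, 2056, 2084, 2124, 2152 → 5.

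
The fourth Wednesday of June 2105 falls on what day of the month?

24

June 1, 2105 is a Monday, so the first Wednesday is the 3rd.
The fourth Wednesday is 3 + 21 = 24.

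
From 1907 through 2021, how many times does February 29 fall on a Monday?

Leap years in 1907–2021: 29 of them.
Feb 29 weekday advances by 5 (mod 7) from one leap year to the next four years later (or differs when a century non-leap intervenes).
Leap-day weekdays: 1908:Sat 1912:Thu 1916:Tue 1920:Sun 1924:Fri 1928:Wed 1932:Mon✓ 1936:Sat 1940:Thu 1944:Tue 1948:Sun 1952:Fri 1956:Wed …(3 more)… 1972:Tue 1976:Sun 1980:Fri 1984:Wed 1988:Mon✓ 1992:Sat 1996:Thu 2000:Tue 2004:Sun 2008:Fri 2012:Wed 2016:Mon✓ 2020:Sat
Monday: 1932, 1960, 1988, 2016 → 4.

4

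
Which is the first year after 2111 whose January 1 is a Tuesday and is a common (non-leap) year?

2115

Jan 1 advances by 2 weekdays after a leap year and by 1 after a common year.
2111: Jan 1 is Thursday.
2112: Friday (leap)
2113: Sunday
2114: Monday
2115: Tuesday
2115 begins on a Tuesday and is a common year.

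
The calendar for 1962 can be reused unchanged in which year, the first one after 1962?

1973

Two years share a calendar iff Jan 1 falls on the same weekday and both are leap or both are common. 1962: Jan 1 is Monday, common year.
1963: Jan 1 Tuesday, common
1964: Jan 1 Wednesday, leap
1965: Jan 1 Friday, common
1966: Jan 1 Saturday, common
1967: Jan 1 Sunday, common
1968: Jan 1 Monday, leap
1969: Jan 1 Wednesday, common
1970: Jan 1 Thursday, common
1971: Jan 1 Friday, common
1972: Jan 1 Saturday, leap
1973: Jan 1 Monday, common
1973 matches on both conditions.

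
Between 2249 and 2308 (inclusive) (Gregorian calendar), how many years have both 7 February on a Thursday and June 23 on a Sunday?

8

Check each year's weekday for 7 February and June 23:
  2249: Wed/Sat  2250: Thu/Sun ✓  2251: Fri/Mon  2252: Sat/Wed  2253: Mon/Thu  2254: Tue/Fri  2255: Wed/Sat  2256: Thu/Mon  2257: Sat/Tue  2258: Sun/Wed  2259: Mon/Thu  2260: Tue/Sat  2261: Thu/Sun ✓  2262: Fri/Mon  …(32 more)…  2295: Thu/Sun ✓  2296: Fri/Tue  2297: Sun/Wed  2298: Mon/Thu  2299: Tue/Fri  2300: Wed/Sat  2301: Thu/Sun ✓  2302: Fri/Mon  2303: Sat/Tue  2304: Sun/Thu  2305: Tue/Fri  2306: Wed/Sat  2307: Thu/Sun ✓  2308: Fri/Tue
Both conditions hold in: 2250, 2261, 2267, 2278, 2289, 2295, 2301, 2307 — 8.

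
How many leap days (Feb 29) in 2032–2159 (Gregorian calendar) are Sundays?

5

Leap years in 2032–2159: 31 of them.
Feb 29 weekday advances by 5 (mod 7) from one leap year to the next four years later (or differs when a century non-leap intervenes).
Leap-day weekdays: 2032:Sun✓ 2036:Fri 2040:Wed 2044:Mon 2048:Sat 2052:Thu 2056:Tue 2060:Sun✓ 2064:Fri 2068:Wed 2072:Mon 2076:Sat 2080:Thu …(5 more)… 2108:Wed 2112:Mon 2116:Sat 2120:Thu 2124:Tue 2128:Sun✓ 2132:Fri 2136:Wed 2140:Mon 2144:Sat 2148:Thu 2152:Tue 2156:Sun✓
Sunday: 2032, 2060, 2088, 2128, 2156 → 5.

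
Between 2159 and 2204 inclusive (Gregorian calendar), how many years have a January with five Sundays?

January has 31 days; it has five Sundays when Sunday falls among the first (month-length − 28) days — i.e. when January 1 is one of Sunday/Saturday/Friday.
January 1 by year: 2159:Mon 2160:Tue 2161:Thu 2162:Fri✓ 2163:Sat✓ 2164:Sun✓ 2165:Tue 2166:Wed 2167:Thu 2168:Fri✓ 2169:Sun✓ 2170:Mon 2171:Tue 2172:Wed 2173:Fri✓ …(16 more)… 2190:Fri✓ 2191:Sat✓ 2192:Sun✓ 2193:Tue 2194:Wed 2195:Thu 2196:Fri✓ 2197:Sun✓ 2198:Mon 2199:Tue 2200:Wed 2201:Thu 2202:Fri✓ 2203:Sat✓ 2204:Sun✓
Years with five Sundays: 2162, 2163, 2164, 2168, 2169, 2173, 2174, 2175, 2179, 2180, 2185, 2186, 2190, 2191, 2192, 2196, 2197, 2202, 2203, 2204 → 20.

20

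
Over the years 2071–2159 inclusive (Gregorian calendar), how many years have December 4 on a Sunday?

Track December 4's weekday year by year (advancing +1, or +2 across a Feb 29):
  2071: Fri  2072: Sun (+2) ✓  2073: Mon (+1)  2074: Tue (+1)  2075: Wed (+1)
  2076: Fri (+2)  2077: Sat (+1)  2078: Sun (+1) ✓  2079: Mon (+1)  2080: Wed (+2)
  2081: Thu (+1)  2082: Fri (+1)  2083: Sat (+1)  2084: Mon (+2)  … (61 more years) …
  2146: Sun (+1) ✓  2147: Mon (+1)  2148: Wed (+2)  2149: Thu (+1)  2150: Fri (+1)
  2151: Sat (+1)  2152: Mon (+2)  2153: Tue (+1)  2154: Wed (+1)  2155: Thu (+1)
  2156: Sat (+2)  2157: Sun (+1) ✓  2158: Mon (+1)  2159: Tue (+1)
Sunday years: 2072, 2078, 2089, 2095, 2101, 2107, 2112, 2118, 2129, 2135, 2140, 2146, 2157 — 13 in total.

13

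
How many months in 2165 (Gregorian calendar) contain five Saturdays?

4

A month of length L has five Saturdays iff its first Saturday is on day ≤ L−28 (so day 1–3 in a 31-day month, 1–2 in a 30-day month, day 1 in a leap February).
Checking each month of 2165: Jan starts Tue (31d); Feb starts Fri (28d); Mar starts Fri (31d) ✓; Apr starts Mon (30d); May starts Wed (31d); Jun starts Sat (30d) ✓; Jul starts Mon (31d); Aug starts Thu (31d) ✓; Sep starts Sun (30d); Oct starts Tue (31d); Nov starts Fri (30d) ✓; Dec starts Sun (31d).
Five-Saturday months: March, June, August, November → 4.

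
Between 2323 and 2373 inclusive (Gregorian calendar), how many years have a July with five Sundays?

22

July has 31 days; it has five Sundays when Sunday falls among the first (month-length − 28) days — i.e. when July 1 is one of Sunday/Saturday/Friday.
July 1 by year: 2323:Sun✓ 2324:Tue 2325:Wed 2326:Thu 2327:Fri✓ 2328:Sun✓ 2329:Mon 2330:Tue 2331:Wed 2332:Fri✓ 2333:Sat✓ 2334:Sun✓ 2335:Mon 2336:Wed 2337:Thu …(21 more)… 2359:Wed 2360:Fri✓ 2361:Sat✓ 2362:Sun✓ 2363:Mon 2364:Wed 2365:Thu 2366:Fri✓ 2367:Sat✓ 2368:Mon 2369:Tue 2370:Wed 2371:Thu 2372:Sat✓ 2373:Sun✓
Years with five Sundays: 2323, 2327, 2328, 2332, 2333, 2334, 2338, 2339, 2344, 2345, 2349, 2350, 2351, 2355, 2356, 2360, 2361, 2362, 2366, 2367, 2372, 2373 → 22.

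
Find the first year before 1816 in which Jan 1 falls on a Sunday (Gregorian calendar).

1815

Jan 1 advances by 2 weekdays after a leap year and by 1 after a common year.
1816: Jan 1 is Monday (leap).
1815: Sunday
1815 begins on a Sunday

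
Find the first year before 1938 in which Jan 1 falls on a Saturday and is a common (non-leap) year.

Jan 1 advances by 2 weekdays after a leap year and by 1 after a common year.
1938: Jan 1 is Saturday.
1937: Friday
1936: Wednesday (leap)
1935: Tuesday
1934: Monday
1933: Sunday
1932: Friday (leap)
1931: Thursday
1930: Wednesday
1929: Tuesday
1928: Sunday (leap)
1927: Saturday
1927 begins on a Saturday and is a common year.

1927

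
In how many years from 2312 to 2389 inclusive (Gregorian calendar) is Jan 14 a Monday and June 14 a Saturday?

3

Check each year's weekday for Jan 14 and June 14:
  2312: Sun/Fri  2313: Tue/Sat  2314: Wed/Sun  2315: Thu/Mon  2316: Fri/Wed  2317: Sun/Thu  2318: Mon/Fri  2319: Tue/Sat  2320: Wed/Mon  2321: Fri/Tue  2322: Sat/Wed  2323: Sun/Thu  2324: Mon/Sat ✓  2325: Wed/Sun  …(50 more)…  2376: Wed/Mon  2377: Fri/Tue  2378: Sat/Wed  2379: Sun/Thu  2380: Mon/Sat ✓  2381: Wed/Sun  2382: Thu/Mon  2383: Fri/Tue  2384: Sat/Thu  2385: Mon/Fri  2386: Tue/Sat  2387: Wed/Sun  2388: Thu/Tue  2389: Sat/Wed
Both conditions hold in: 2324, 2352, 2380 — 3.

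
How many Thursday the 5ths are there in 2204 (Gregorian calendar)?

Check the 5th of each month of 2204: Jan 5: Thu, Feb 5: Sun, Mar 5: Mon, Apr 5: Thu, May 5: Sat, Jun 5: Tue, Jul 5: Thu, Aug 5: Sun, Sep 5: Wed, Oct 5: Fri, Nov 5: Mon, Dec 5: Wed.
Thursday occurs in January, April, July — 3 months.

3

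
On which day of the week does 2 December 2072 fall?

January 1, 2072 is a Friday.
December 2 is day 337 of the year, i.e. 336 days after Jan 1.
336 mod 7 = 0, so advance 0 weekdays from Friday: Friday.

Friday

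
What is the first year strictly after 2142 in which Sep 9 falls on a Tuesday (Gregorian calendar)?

2149

From one year to the next, a fixed date's weekday advances by 1, or by 2 when a Feb 29 lies between the two dates.
2142: September 9 is Sunday.
2143: Monday (+1)
2144: Wednesday (+2)
2145: Thursday (+1)
2146: Friday (+1)
2147: Saturday (+1)
2148: Monday (+2)
2149: Tuesday (+1)
Sep 9 falls on a Tuesday in 2149.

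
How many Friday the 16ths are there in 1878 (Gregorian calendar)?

1

Check the 16th of each month of 1878: Jan 16: Wed, Feb 16: Sat, Mar 16: Sat, Apr 16: Tue, May 16: Thu, Jun 16: Sun, Jul 16: Tue, Aug 16: Fri, Sep 16: Mon, Oct 16: Wed, Nov 16: Sat, Dec 16: Mon.
Friday occurs in August — 1 month.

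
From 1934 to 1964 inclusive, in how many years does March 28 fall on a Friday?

Track March 28's weekday year by year (advancing +1, or +2 across a Feb 29):
  1934: Wed  1935: Thu (+1)  1936: Sat (+2)  1937: Sun (+1)  1938: Mon (+1)
  1939: Tue (+1)  1940: Thu (+2)  1941: Fri (+1) ✓  1942: Sat (+1)  1943: Sun (+1)
  1944: Tue (+2)  1945: Wed (+1)  1946: Thu (+1)  1947: Fri (+1) ✓  … (3 more years) …
  1951: Wed (+1)  1952: Fri (+2) ✓  1953: Sat (+1)  1954: Sun (+1)  1955: Mon (+1)
  1956: Wed (+2)  1957: Thu (+1)  1958: Fri (+1) ✓  1959: Sat (+1)  1960: Mon (+2)
  1961: Tue (+1)  1962: Wed (+1)  1963: Thu (+1)  1964: Sat (+2)
Friday years: 1941, 1947, 1952, 1958 — 4 in total.

4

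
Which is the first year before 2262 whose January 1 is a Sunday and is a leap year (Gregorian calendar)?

Jan 1 advances by 2 weekdays after a leap year and by 1 after a common year.
2262: Jan 1 is Wednesday.
2261: Tuesday
2260: Sunday (leap)
2260 begins on a Sunday and is a leap year.

2260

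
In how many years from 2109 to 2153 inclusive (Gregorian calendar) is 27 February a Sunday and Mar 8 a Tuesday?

Check each year's weekday for 27 February and Mar 8:
  2109: Wed/Fri  2110: Thu/Sat  2111: Fri/Sun  2112: Sat/Tue  2113: Mon/Wed  2114: Tue/Thu  2115: Wed/Fri  2116: Thu/Sun  2117: Sat/Mon  2118: Sun/Tue ✓  2119: Mon/Wed  2120: Tue/Fri  2121: Thu/Sat  2122: Fri/Sun  …(17 more)…  2140: Sat/Tue  2141: Mon/Wed  2142: Tue/Thu  2143: Wed/Fri  2144: Thu/Sun  2145: Sat/Mon  2146: Sun/Tue ✓  2147: Mon/Wed  2148: Tue/Fri  2149: Thu/Sat  2150: Fri/Sun  2151: Sat/Mon  2152: Sun/Wed  2153: Tue/Thu
Both conditions hold in: 2118, 2129, 2135, 2146 — 4.

4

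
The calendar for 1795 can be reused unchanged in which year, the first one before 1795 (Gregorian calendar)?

Two years share a calendar iff Jan 1 falls on the same weekday and both are leap or both are common. 1795: Jan 1 is Thursday, common year.
1794: Jan 1 Wednesday, common
1793: Jan 1 Tuesday, common
1792: Jan 1 Sunday, leap
1791: Jan 1 Saturday, common
1790: Jan 1 Friday, common
1789: Jan 1 Thursday, common
1789 matches on both conditions.

1789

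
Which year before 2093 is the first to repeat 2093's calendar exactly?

Two years share a calendar iff Jan 1 falls on the same weekday and both are leap or both are common. 2093: Jan 1 is Thursday, common year.
2092: Jan 1 Tuesday, leap
2091: Jan 1 Monday, common
2090: Jan 1 Sunday, common
2089: Jan 1 Saturday, common
2088: Jan 1 Thursday, leap
2087: Jan 1 Wednesday, common
2086: Jan 1 Tuesday, common
2085: Jan 1 Monday, common
2084: Jan 1 Saturday, leap
2083: Jan 1 Friday, common
2082: Jan 1 Thursday, common
2082 matches on both conditions.

2082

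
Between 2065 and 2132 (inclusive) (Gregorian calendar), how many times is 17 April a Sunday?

Track 17 April's weekday year by year (advancing +1, or +2 across a Feb 29):
  2065: Fri  2066: Sat (+1)  2067: Sun (+1) ✓  2068: Tue (+2)  2069: Wed (+1)
  2070: Thu (+1)  2071: Fri (+1)  2072: Sun (+2) ✓  2073: Mon (+1)  2074: Tue (+1)
  2075: Wed (+1)  2076: Fri (+2)  2077: Sat (+1)  2078: Sun (+1) ✓  … (40 more years) …
  2119: Mon (+1)  2120: Wed (+2)  2121: Thu (+1)  2122: Fri (+1)  2123: Sat (+1)
  2124: Mon (+2)  2125: Tue (+1)  2126: Wed (+1)  2127: Thu (+1)  2128: Sat (+2)
  2129: Sun (+1) ✓  2130: Mon (+1)  2131: Tue (+1)  2132: Thu (+2)
Sunday years: 2067, 2072, 2078, 2089, 2095, 2101, 2107, 2112, 2118, 2129 — 10 in total.

10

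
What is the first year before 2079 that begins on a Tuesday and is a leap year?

2064

Jan 1 advances by 2 weekdays after a leap year and by 1 after a common year.
2079: Jan 1 is Sunday.
2078: Saturday
2077: Friday
2076: Wednesday (leap)
2075: Tuesday
2074: Monday
2073: Sunday
2072: Friday (leap)
2071: Thursday
2070: Wednesday
2069: Tuesday
2068: Sunday (leap)
2067: Saturday
2066: Friday
2065: Thursday
2064: Tuesday (leap)
2064 begins on a Tuesday and is a leap year.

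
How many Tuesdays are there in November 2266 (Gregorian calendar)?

4

November 2266 has 30 days and begins on Thursday.
The first Tuesday is November 6.
Tuesdays fall on 6, 13, 20, 27 — that's 4.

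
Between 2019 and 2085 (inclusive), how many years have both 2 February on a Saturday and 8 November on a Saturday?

2

Check each year's weekday for 2 February and 8 November:
  2019: Sat/Fri  2020: Sun/Sun  2021: Tue/Mon  2022: Wed/Tue  2023: Thu/Wed  2024: Fri/Fri  2025: Sun/Sat  2026: Mon/Sun  2027: Tue/Mon  2028: Wed/Wed  2029: Fri/Thu  2030: Sat/Fri  2031: Sun/Sat  2032: Mon/Mon  …(39 more)…  2072: Tue/Tue  2073: Thu/Wed  2074: Fri/Thu  2075: Sat/Fri  2076: Sun/Sun  2077: Tue/Mon  2078: Wed/Tue  2079: Thu/Wed  2080: Fri/Fri  2081: Sun/Sat  2082: Mon/Sun  2083: Tue/Mon  2084: Wed/Wed  2085: Fri/Thu
Both conditions hold in: 2036, 2064 — 2.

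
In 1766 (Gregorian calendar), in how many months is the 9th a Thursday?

2

Check the 9th of each month of 1766: Jan 9: Thu, Feb 9: Sun, Mar 9: Sun, Apr 9: Wed, May 9: Fri, Jun 9: Mon, Jul 9: Wed, Aug 9: Sat, Sep 9: Tue, Oct 9: Thu, Nov 9: Sun, Dec 9: Tue.
Thursday occurs in January, October — 2 months.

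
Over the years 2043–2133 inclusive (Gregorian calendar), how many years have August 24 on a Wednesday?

Track August 24's weekday year by year (advancing +1, or +2 across a Feb 29):
  2043: Mon  2044: Wed (+2) ✓  2045: Thu (+1)  2046: Fri (+1)  2047: Sat (+1)
  2048: Mon (+2)  2049: Tue (+1)  2050: Wed (+1) ✓  2051: Thu (+1)  2052: Sat (+2)
  2053: Sun (+1)  2054: Mon (+1)  2055: Tue (+1)  2056: Thu (+2)  … (63 more years) …
  2120: Sat (+2)  2121: Sun (+1)  2122: Mon (+1)  2123: Tue (+1)  2124: Thu (+2)
  2125: Fri (+1)  2126: Sat (+1)  2127: Sun (+1)  2128: Tue (+2)  2129: Wed (+1) ✓
  2130: Thu (+1)  2131: Fri (+1)  2132: Sun (+2)  2133: Mon (+1)
Wednesday years: 2044, 2050, 2061, 2067, 2072, 2078, 2089, 2095, 2101, 2107, 2112, 2118, 2129 — 13 in total.

13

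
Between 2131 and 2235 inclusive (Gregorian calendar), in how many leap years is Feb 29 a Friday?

Leap years in 2131–2235: 25 of them.
Feb 29 weekday advances by 5 (mod 7) from one leap year to the next four years later (or differs when a century non-leap intervenes).
Leap-day weekdays: 2132:Fri✓ 2136:Wed 2140:Mon 2144:Sat 2148:Thu 2152:Tue 2156:Sun 2160:Fri✓ 2164:Wed 2168:Mon 2172:Sat 2176:Thu 2180:Tue 2184:Sun 2188:Fri✓ 2192:Wed 2196:Mon 2204:Wed 2208:Mon 2212:Sat 2216:Thu 2220:Tue 2224:Sun 2228:Fri✓ 2232:Wed
Friday: 2132, 2160, 2188, 2228 → 4.

4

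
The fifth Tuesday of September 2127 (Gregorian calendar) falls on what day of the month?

30

September 1, 2127 is a Monday, so the first Tuesday is the 2nd.
The fifth Tuesday is 2 + 28 = 30.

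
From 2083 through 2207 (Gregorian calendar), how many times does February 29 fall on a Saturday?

Leap years in 2083–2207: 29 of them.
Feb 29 weekday advances by 5 (mod 7) from one leap year to the next four years later (or differs when a century non-leap intervenes).
Leap-day weekdays: 2084:Tue 2088:Sun 2092:Fri 2096:Wed 2104:Fri 2108:Wed 2112:Mon 2116:Sat✓ 2120:Thu 2124:Tue 2128:Sun 2132:Fri 2136:Wed …(3 more)… 2152:Tue 2156:Sun 2160:Fri 2164:Wed 2168:Mon 2172:Sat✓ 2176:Thu 2180:Tue 2184:Sun 2188:Fri 2192:Wed 2196:Mon 2204:Wed
Saturday: 2116, 2144, 2172 → 3.

3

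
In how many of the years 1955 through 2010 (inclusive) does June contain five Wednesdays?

16

June has 30 days; it has five Wednesdays when Wednesday falls among the first (month-length − 28) days — i.e. when June 1 is one of Wednesday/Tuesday.
June 1 by year: 1955:Wed✓ 1956:Fri 1957:Sat 1958:Sun 1959:Mon 1960:Wed✓ 1961:Thu 1962:Fri 1963:Sat 1964:Mon 1965:Tue✓ 1966:Wed✓ 1967:Thu 1968:Sat 1969:Sun …(26 more)… 1996:Sat 1997:Sun 1998:Mon 1999:Tue✓ 2000:Thu 2001:Fri 2002:Sat 2003:Sun 2004:Tue✓ 2005:Wed✓ 2006:Thu 2007:Fri 2008:Sun 2009:Mon 2010:Tue✓
Years with five Wednesdays: 1955, 1960, 1965, 1966, 1971, 1976, 1977, 1982, 1983, 1988, 1993, 1994, 1999, 2004, 2005, 2010 → 16.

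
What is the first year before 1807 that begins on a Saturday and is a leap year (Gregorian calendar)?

Jan 1 advances by 2 weekdays after a leap year and by 1 after a common year.
1807: Jan 1 is Thursday.
1806: Wednesday
1805: Tuesday
1804: Sunday (leap)
1803: Saturday
1802: Friday
1801: Thursday
1800: Wednesday
1799: Tuesday
1798: Monday
1797: Sunday
1796: Friday (leap)
1795: Thursday
1794: Wednesday
1793: Tuesday
1792: Sunday (leap)
1791: Saturday
1790: Friday
1789: Thursday
1788: Tuesday (leap)
1787: Monday
1786: Sunday
1785: Saturday
1784: Thursday (leap)
1783: Wednesday
1782: Tuesday
1781: Monday
1780: Saturday (leap)
1780 begins on a Saturday and is a leap year.

1780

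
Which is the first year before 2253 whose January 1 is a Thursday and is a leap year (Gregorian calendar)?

2252

Jan 1 advances by 2 weekdays after a leap year and by 1 after a common year.
2253: Jan 1 is Saturday.
2252: Thursday (leap)
2252 begins on a Thursday and is a leap year.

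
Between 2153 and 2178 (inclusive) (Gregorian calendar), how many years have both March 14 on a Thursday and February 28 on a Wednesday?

Check each year's weekday for March 14 and February 28:
  2153: Wed/Wed  2154: Thu/Thu  2155: Fri/Fri  2156: Sun/Sat  2157: Mon/Mon  2158: Tue/Tue  2159: Wed/Wed  2160: Fri/Thu  2161: Sat/Sat  2162: Sun/Sun  2163: Mon/Mon  2164: Wed/Tue  2165: Thu/Thu  2166: Fri/Fri  2167: Sat/Sat  2168: Mon/Sun  2169: Tue/Tue  2170: Wed/Wed  2171: Thu/Thu  2172: Sat/Fri  2173: Sun/Sun  2174: Mon/Mon  2175: Tue/Tue  2176: Thu/Wed ✓  2177: Fri/Fri  2178: Sat/Sat
Both conditions hold in: 2176 — 1.

1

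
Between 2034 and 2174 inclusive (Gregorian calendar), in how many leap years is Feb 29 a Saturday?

5

Leap years in 2034–2174: 34 of them.
Feb 29 weekday advances by 5 (mod 7) from one leap year to the next four years later (or differs when a century non-leap intervenes).
Leap-day weekdays: 2036:Fri 2040:Wed 2044:Mon 2048:Sat✓ 2052:Thu 2056:Tue 2060:Sun 2064:Fri 2068:Wed 2072:Mon 2076:Sat✓ 2080:Thu 2084:Tue …(8 more)… 2124:Tue 2128:Sun 2132:Fri 2136:Wed 2140:Mon 2144:Sat✓ 2148:Thu 2152:Tue 2156:Sun 2160:Fri 2164:Wed 2168:Mon 2172:Sat✓
Saturday: 2048, 2076, 2116, 2144, 2172 → 5.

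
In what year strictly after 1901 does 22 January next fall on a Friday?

1904

From one year to the next, a fixed date's weekday advances by 1, or by 2 when a Feb 29 lies between the two dates.
1901: January 22 is Tuesday.
1902: Wednesday (+1)
1903: Thursday (+1)
1904: Friday (+1)
22 January falls on a Friday in 1904.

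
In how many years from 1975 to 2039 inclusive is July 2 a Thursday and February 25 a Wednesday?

Check each year's weekday for July 2 and February 25:
  1975: Wed/Tue  1976: Fri/Wed  1977: Sat/Fri  1978: Sun/Sat  1979: Mon/Sun  1980: Wed/Mon  1981: Thu/Wed ✓  1982: Fri/Thu  1983: Sat/Fri  1984: Mon/Sat  1985: Tue/Mon  1986: Wed/Tue  1987: Thu/Wed ✓  1988: Sat/Thu  …(37 more)…  2026: Thu/Wed ✓  2027: Fri/Thu  2028: Sun/Fri  2029: Mon/Sun  2030: Tue/Mon  2031: Wed/Tue  2032: Fri/Wed  2033: Sat/Fri  2034: Sun/Sat  2035: Mon/Sun  2036: Wed/Mon  2037: Thu/Wed ✓  2038: Fri/Thu  2039: Sat/Fri
Both conditions hold in: 1981, 1987, 1998, 2009, 2015, 2026, 2037 — 7.

7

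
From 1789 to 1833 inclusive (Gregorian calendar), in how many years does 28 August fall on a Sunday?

Track 28 August's weekday year by year (advancing +1, or +2 across a Feb 29):
  1789: Fri  1790: Sat (+1)  1791: Sun (+1) ✓  1792: Tue (+2)  1793: Wed (+1)
  1794: Thu (+1)  1795: Fri (+1)  1796: Sun (+2) ✓  1797: Mon (+1)  1798: Tue (+1)
  1799: Wed (+1)  1800: Thu (+1)  1801: Fri (+1)  1802: Sat (+1)  … (17 more years) …
  1820: Mon (+2)  1821: Tue (+1)  1822: Wed (+1)  1823: Thu (+1)  1824: Sat (+2)
  1825: Sun (+1) ✓  1826: Mon (+1)  1827: Tue (+1)  1828: Thu (+2)  1829: Fri (+1)
  1830: Sat (+1)  1831: Sun (+1) ✓  1832: Tue (+2)  1833: Wed (+1)
Sunday years: 1791, 1796, 1803, 1808, 1814, 1825, 1831 — 7 in total.

7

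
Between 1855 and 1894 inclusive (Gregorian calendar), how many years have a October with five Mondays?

October has 31 days; it has five Mondays when Monday falls among the first (month-length − 28) days — i.e. when October 1 is one of Monday/Sunday/Saturday.
October 1 by year: 1855:Mon✓ 1856:Wed 1857:Thu 1858:Fri 1859:Sat✓ 1860:Mon✓ 1861:Tue 1862:Wed 1863:Thu 1864:Sat✓ 1865:Sun✓ 1866:Mon✓ 1867:Tue 1868:Thu 1869:Fri …(10 more)… 1880:Fri 1881:Sat✓ 1882:Sun✓ 1883:Mon✓ 1884:Wed 1885:Thu 1886:Fri 1887:Sat✓ 1888:Mon✓ 1889:Tue 1890:Wed 1891:Thu 1892:Sat✓ 1893:Sun✓ 1894:Mon✓
Years with five Mondays: 1855, 1859, 1860, 1864, 1865, 1866, 1870, 1871, 1876, 1877, 1881, 1882, 1883, 1887, 1888, 1892, 1893, 1894 → 18.

18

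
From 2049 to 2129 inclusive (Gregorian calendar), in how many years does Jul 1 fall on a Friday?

Track Jul 1's weekday year by year (advancing +1, or +2 across a Feb 29):
  2049: Thu  2050: Fri (+1) ✓  2051: Sat (+1)  2052: Mon (+2)  2053: Tue (+1)
  2054: Wed (+1)  2055: Thu (+1)  2056: Sat (+2)  2057: Sun (+1)  2058: Mon (+1)
  2059: Tue (+1)  2060: Thu (+2)  2061: Fri (+1) ✓  2062: Sat (+1)  … (53 more years) …
  2116: Wed (+2)  2117: Thu (+1)  2118: Fri (+1) ✓  2119: Sat (+1)  2120: Mon (+2)
  2121: Tue (+1)  2122: Wed (+1)  2123: Thu (+1)  2124: Sat (+2)  2125: Sun (+1)
  2126: Mon (+1)  2127: Tue (+1)  2128: Thu (+2)  2129: Fri (+1) ✓
Friday years: 2050, 2061, 2067, 2072, 2078, 2089, 2095, 2101, 2107, 2112, 2118, 2129 — 12 in total.

12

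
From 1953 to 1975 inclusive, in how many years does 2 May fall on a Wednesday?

3

Track 2 May's weekday year by year (advancing +1, or +2 across a Feb 29):
  1953: Sat  1954: Sun (+1)  1955: Mon (+1)  1956: Wed (+2) ✓  1957: Thu (+1)
  1958: Fri (+1)  1959: Sat (+1)  1960: Mon (+2)  1961: Tue (+1)  1962: Wed (+1) ✓
  1963: Thu (+1)  1964: Sat (+2)  1965: Sun (+1)  1966: Mon (+1)  1967: Tue (+1)
  1968: Thu (+2)  1969: Fri (+1)  1970: Sat (+1)  1971: Sun (+1)  1972: Tue (+2)
  1973: Wed (+1) ✓  1974: Thu (+1)  1975: Fri (+1)
Wednesday years: 1956, 1962, 1973 — 3 in total.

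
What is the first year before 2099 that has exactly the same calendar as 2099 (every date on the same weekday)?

2093

Two years share a calendar iff Jan 1 falls on the same weekday and both are leap or both are common. 2099: Jan 1 is Thursday, common year.
2098: Jan 1 Wednesday, common
2097: Jan 1 Tuesday, common
2096: Jan 1 Sunday, leap
2095: Jan 1 Saturday, common
2094: Jan 1 Friday, common
2093: Jan 1 Thursday, common
2093 matches on both conditions.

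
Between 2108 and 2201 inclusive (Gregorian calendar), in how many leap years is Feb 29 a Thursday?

3

Leap years in 2108–2201: 23 of them.
Feb 29 weekday advances by 5 (mod 7) from one leap year to the next four years later (or differs when a century non-leap intervenes).
Leap-day weekdays: 2108:Wed 2112:Mon 2116:Sat 2120:Thu✓ 2124:Tue 2128:Sun 2132:Fri 2136:Wed 2140:Mon 2144:Sat 2148:Thu✓ 2152:Tue 2156:Sun 2160:Fri 2164:Wed 2168:Mon 2172:Sat 2176:Thu✓ 2180:Tue 2184:Sun 2188:Fri 2192:Wed 2196:Mon
Thursday: 2120, 2148, 2176 → 3.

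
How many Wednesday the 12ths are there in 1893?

2

Check the 12th of each month of 1893: Jan 12: Thu, Feb 12: Sun, Mar 12: Sun, Apr 12: Wed, May 12: Fri, Jun 12: Mon, Jul 12: Wed, Aug 12: Sat, Sep 12: Tue, Oct 12: Thu, Nov 12: Sun, Dec 12: Tue.
Wednesday occurs in April, July — 2 months.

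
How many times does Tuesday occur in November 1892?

5

November 1892 has 30 days and begins on Tuesday.
The first Tuesday is November 1.
Tuesdays fall on 1, 8, 15, 22, 29 — that's 5.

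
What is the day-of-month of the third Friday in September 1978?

September 1, 1978 is a Friday, so the first Friday is the 1st.
The third Friday is 1 + 14 = 15.

15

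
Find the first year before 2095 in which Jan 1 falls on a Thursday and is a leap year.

Jan 1 advances by 2 weekdays after a leap year and by 1 after a common year.
2095: Jan 1 is Saturday.
2094: Friday
2093: Thursday
2092: Tuesday (leap)
2091: Monday
2090: Sunday
2089: Saturday
2088: Thursday (leap)
2088 begins on a Thursday and is a leap year.

2088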